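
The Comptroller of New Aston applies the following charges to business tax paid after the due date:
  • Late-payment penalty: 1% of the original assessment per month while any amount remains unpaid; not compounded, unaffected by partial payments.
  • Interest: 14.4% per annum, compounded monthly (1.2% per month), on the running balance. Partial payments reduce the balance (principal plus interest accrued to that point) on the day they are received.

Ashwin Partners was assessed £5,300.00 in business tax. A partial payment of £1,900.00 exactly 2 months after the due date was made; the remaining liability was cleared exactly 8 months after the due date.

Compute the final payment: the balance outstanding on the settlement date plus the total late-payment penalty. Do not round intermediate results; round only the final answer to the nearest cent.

Balance at month 2: £5,300.0000 × (1 + 0.012)^2 = £5,427.9632
After £1,900.00 payment: £5,427.9632 − £1,900.00 = £3,527.9632
Balance at month 8: £3,527.9632 × (1 + 0.012)^6 = £3,789.7200…
Penalty: 8 × 1% × £5,300.00 = £424.00
Final settlement = outstanding balance + penalty = £3,789.7200… + £424.00 = £4,213.72

£4,213.72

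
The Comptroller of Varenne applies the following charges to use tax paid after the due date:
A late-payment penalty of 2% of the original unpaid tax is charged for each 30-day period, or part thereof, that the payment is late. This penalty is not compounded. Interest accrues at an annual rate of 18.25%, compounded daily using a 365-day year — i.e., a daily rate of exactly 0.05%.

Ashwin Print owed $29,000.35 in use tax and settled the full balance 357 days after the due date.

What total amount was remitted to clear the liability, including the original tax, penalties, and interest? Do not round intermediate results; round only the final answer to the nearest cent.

Penalty periods: ⌈357/30⌉ = 12; penalty = 12 × 2% × $29,000.35 = $6,960.08…
Interest: $29,000.35 × ((1 + 0.0005)^357 − 1) = $29,000.35 × 0.19536956… = $5,665.7855…
Total = $29,000.35 + $6,960.0840 + $5,665.7855… = $41,626.22

$41,626.22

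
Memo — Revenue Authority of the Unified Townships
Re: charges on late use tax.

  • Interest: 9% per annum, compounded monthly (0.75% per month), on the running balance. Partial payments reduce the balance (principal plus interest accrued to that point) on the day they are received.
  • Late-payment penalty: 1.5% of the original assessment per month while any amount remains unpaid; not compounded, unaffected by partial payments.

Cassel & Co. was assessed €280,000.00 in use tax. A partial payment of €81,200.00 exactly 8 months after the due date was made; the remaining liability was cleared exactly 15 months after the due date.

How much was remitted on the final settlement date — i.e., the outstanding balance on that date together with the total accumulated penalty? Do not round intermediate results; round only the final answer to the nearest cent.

Balance at month 8: €280,000.0000 × (1 + 0.0075)^8 = €297,247.6774…
After €81,200.00 payment: €297,247.6774… − €81,200.00 = €216,047.6774…
Balance at month 15: €216,047.6774… × (1 + 0.0075)^7 = €227,648.6009…
Penalty: 15 × 1.5% × €280,000.00 = €63,000.00
Final settlement = outstanding balance + penalty = €227,648.6009… + €63,000.00 = €290,648.60

€290,648.60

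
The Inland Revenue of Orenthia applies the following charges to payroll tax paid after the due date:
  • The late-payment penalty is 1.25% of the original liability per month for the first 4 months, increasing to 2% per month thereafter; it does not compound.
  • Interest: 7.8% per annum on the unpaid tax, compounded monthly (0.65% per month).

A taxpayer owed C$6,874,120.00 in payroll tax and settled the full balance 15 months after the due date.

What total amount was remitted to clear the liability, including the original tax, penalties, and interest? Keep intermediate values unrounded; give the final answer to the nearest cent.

Penalty, months 1–4: 4 × 1.25% × C$6,874,120.00 = C$343,706.00
Penalty, months 5–15: 11 × 2% × C$6,874,120.00 = C$1,512,306.40
Interest: C$6,874,120.00 × ((1 + 0.0065)^15 − 1) = C$6,874,120.00 × 0.1020637… = C$701,597.9579…
Total = C$6,874,120.00 + C$1,856,012.4000 + C$701,597.9579… = C$9,431,730.36

C$9,431,730.36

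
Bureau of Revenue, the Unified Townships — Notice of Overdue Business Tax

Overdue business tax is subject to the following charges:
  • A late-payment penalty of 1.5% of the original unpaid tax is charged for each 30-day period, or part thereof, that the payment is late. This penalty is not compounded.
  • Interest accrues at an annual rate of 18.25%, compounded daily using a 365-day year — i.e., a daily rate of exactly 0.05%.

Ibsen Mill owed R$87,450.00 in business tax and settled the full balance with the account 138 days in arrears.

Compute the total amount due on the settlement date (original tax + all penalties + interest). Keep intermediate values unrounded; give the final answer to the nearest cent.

Penalty periods: ⌈138/30⌉ = 5; penalty = 5 × 1.5% × R$87,450.00 = R$6,558.75
Interest: R$87,450.00 × ((1 + 0.0005)^138 − 1) = R$87,450.00 × 0.07141773… = R$6,245.4808…
Total = R$87,450.00 + R$6,558.7500 + R$6,245.4808… = R$100,254.23

R$100,254.23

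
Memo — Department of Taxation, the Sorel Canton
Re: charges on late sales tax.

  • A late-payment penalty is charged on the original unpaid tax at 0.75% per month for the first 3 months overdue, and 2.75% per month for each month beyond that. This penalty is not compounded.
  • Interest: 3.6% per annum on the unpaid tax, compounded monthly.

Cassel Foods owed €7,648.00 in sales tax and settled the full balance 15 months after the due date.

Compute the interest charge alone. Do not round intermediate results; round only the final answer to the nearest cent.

Interest (3.6%/yr ÷ 12 = 0.3%/month): €7,648.00 × ((1 + 0.003)^15 − 1) = €351.4822…

€351.48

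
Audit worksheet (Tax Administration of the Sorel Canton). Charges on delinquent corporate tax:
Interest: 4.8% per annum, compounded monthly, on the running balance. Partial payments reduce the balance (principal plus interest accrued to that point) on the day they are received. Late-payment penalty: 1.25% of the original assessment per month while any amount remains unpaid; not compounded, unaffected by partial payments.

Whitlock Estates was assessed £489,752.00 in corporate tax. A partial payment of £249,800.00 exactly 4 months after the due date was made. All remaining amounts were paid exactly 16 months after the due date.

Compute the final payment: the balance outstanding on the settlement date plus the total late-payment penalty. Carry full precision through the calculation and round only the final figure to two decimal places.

Monthly rate = 4.8% ÷ 12 = 0.4%
Balance at month 4: £489,752.0000 × (1 + 0.004)^4 = £497,635.1737…
After £249,800.00 payment: £497,635.1737… − £249,800.00 = £247,835.1737…
Balance at month 16: £247,835.1737… × (1 + 0.004)^12 = £259,996.4971…
Penalty: 16 × 1.25% × £489,752.00 = £97,950.40
Final settlement = outstanding balance + penalty = £259,996.4971… + £97,950.40 = £357,946.90

£357,946.90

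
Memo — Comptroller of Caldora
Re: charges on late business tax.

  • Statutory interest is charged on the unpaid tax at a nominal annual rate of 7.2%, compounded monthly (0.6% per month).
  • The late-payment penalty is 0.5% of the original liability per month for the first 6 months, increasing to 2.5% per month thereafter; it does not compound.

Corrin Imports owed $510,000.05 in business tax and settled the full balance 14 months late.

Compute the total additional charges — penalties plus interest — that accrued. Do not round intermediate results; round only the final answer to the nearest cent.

Penalty, months 1–6: 6 × 0.5% × $510,000.05 = $15,300.00…
Penalty, months 7–14: 8 × 2.5% × $510,000.05 = $102,000.01
Interest: $510,000.05 × ((1 + 0.006)^14 − 1) = $510,000.05 × 0.0873559… = $44,551.5322…
Penalties + interest = $117,300.0115 + $44,551.5322… = $161,851.54

$161,851.54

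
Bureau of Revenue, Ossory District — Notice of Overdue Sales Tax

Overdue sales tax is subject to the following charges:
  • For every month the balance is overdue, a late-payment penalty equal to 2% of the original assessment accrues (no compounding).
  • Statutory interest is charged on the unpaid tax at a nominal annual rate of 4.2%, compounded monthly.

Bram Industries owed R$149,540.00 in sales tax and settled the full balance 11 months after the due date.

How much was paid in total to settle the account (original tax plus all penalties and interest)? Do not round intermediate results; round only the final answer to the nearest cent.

Late-payment penalty: 11 × 2% × R$149,540.00 = R$32,898.80
Interest (4.2%/yr ÷ 12 = 0.35%/month): R$149,540.00 × ((1 + 0.0035)^11 − 1) = R$5,859.1079…
Total = R$149,540.00 + R$32,898.8000 + R$5,859.1079… = R$188,297.91

R$188,297.91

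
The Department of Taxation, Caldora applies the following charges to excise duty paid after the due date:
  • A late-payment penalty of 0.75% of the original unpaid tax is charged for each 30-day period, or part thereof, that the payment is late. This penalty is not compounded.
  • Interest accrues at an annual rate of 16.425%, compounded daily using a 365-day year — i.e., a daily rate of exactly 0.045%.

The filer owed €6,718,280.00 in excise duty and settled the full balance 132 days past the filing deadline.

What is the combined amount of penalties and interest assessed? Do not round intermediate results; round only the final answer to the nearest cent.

€662,996.53

Penalty periods: ⌈132/30⌉ = 5; penalty = 5 × 0.75% × €6,718,280.00 = €251,935.50
Interest: €6,718,280.00 × ((1 + 0.00045)^132 − 1) = €6,718,280.00 × 0.06118546… = €411,061.0329…
Penalties + interest = €251,935.5000 + €411,061.0329… = €662,996.53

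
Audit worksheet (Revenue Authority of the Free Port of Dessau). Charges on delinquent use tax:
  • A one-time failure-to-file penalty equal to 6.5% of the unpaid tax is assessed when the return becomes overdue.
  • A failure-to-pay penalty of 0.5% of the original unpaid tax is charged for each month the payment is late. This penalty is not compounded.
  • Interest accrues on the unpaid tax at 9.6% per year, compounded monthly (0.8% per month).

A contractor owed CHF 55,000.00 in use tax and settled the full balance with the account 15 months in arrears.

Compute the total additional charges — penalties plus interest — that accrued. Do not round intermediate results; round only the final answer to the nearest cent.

CHF 14,682.73

Failure-to-file penalty: 6.5% × CHF 55,000.00 = CHF 3,575.00
Failure-to-pay penalty: 15 × 0.5% × CHF 55,000.00 = CHF 4,125.00
Interest: CHF 55,000.00 × ((1 + 0.008)^15 − 1) = CHF 55,000.00 × 0.1269587… = CHF 6,982.7258…
Penalties + interest = CHF 7,700.0000 + CHF 6,982.7258… = CHF 14,682.73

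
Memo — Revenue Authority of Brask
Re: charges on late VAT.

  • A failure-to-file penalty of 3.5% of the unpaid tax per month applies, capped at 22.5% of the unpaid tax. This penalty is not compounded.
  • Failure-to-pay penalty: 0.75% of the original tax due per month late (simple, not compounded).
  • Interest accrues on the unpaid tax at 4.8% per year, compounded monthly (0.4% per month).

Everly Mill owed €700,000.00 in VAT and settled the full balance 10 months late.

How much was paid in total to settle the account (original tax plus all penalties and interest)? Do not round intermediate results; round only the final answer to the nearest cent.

€938,509.41

Failure-to-file: 10 × 3.5% × €700,000.00 = €245,000.00, capped at 22.5% × €700,000.00 = €157,500.00
Failure-to-pay penalty = 0.75% × €700,000.00 × 10 mo = €52,500.00
Interest: €700,000.00 × ((1 + 0.004)^10 − 1) = €700,000.00 × 0.0407277… = €28,509.4138…
Total = €700,000.00 + €210,000.0000 + €28,509.4138… = €938,509.41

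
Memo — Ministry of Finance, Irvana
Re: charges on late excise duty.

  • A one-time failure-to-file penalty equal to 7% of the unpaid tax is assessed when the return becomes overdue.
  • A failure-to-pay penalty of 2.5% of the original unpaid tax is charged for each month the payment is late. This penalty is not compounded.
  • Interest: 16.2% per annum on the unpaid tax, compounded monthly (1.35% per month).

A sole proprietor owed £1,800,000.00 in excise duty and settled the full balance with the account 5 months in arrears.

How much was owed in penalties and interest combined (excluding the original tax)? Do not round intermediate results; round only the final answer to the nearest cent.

£475,825.09

Failure-to-file penalty: 7% × £1,800,000.00 = £126,000.00
Failure-to-pay penalty: 5 × 2.5% × £1,800,000.00 = £225,000.00
Interest: £1,800,000.00 × ((1 + 0.0135)^5 − 1) = £1,800,000.00 × 0.0693473… = £124,825.0865…
Penalties + interest = £351,000.0000 + £124,825.0865… = £475,825.09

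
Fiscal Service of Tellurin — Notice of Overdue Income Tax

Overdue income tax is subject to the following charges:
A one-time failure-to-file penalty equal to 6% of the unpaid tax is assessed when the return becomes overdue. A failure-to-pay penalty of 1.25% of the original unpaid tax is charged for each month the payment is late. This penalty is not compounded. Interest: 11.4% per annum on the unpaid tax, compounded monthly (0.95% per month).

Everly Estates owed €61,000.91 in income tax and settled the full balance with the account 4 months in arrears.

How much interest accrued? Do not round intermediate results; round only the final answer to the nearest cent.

Interest: €61,000.91 × ((1 + 0.0095)^4 − 1) = €61,000.91 × 0.0385449… = €2,351.2763…

€2,351.28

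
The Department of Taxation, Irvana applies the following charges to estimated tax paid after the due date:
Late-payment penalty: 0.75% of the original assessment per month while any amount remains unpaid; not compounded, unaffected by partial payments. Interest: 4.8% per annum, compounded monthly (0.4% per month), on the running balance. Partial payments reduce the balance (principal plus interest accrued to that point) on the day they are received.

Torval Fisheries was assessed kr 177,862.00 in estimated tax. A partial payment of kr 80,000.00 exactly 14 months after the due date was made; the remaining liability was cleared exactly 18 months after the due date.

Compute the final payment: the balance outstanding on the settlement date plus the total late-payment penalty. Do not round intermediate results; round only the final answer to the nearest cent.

kr 133,836.57

Balance at month 14: kr 177,862.0000 × (1 + 0.004)^14 = kr 188,085.4285…
After kr 80,000.00 payment: kr 188,085.4285… − kr 80,000.00 = kr 108,085.4285…
Balance at month 18: kr 108,085.4285… × (1 + 0.004)^4 = kr 109,825.1992…
Penalty: 18 × 0.75% × kr 177,862.00 = kr 24,011.37
Final settlement = outstanding balance + penalty = kr 109,825.1992… + kr 24,011.37 = kr 133,836.57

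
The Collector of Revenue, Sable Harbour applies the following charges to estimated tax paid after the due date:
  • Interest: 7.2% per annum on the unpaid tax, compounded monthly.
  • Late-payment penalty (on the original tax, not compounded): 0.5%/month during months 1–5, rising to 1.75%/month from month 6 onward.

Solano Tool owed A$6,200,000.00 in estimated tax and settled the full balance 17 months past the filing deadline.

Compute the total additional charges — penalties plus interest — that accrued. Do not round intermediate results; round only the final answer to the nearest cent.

Penalty, months 1–5: 5 × 0.5% × A$6,200,000.00 = A$155,000.00
Penalty, months 6–17: 12 × 1.75% × A$6,200,000.00 = A$1,302,000.00
Interest (7.2%/yr ÷ 12 = 0.6%/month): A$6,200,000.00 × ((1 + 0.006)^17 − 1) = A$663,685.2817…
Penalties + interest = A$1,457,000.0000 + A$663,685.2817… = A$2,120,685.28

A$2,120,685.28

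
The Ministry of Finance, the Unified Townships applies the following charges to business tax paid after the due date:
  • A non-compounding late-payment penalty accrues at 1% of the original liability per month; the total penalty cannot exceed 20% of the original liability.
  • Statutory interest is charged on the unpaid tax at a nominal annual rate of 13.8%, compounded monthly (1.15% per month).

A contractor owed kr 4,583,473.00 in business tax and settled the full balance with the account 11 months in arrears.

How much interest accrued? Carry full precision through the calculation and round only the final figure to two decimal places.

Interest: kr 4,583,473.00 × ((1 + 0.0115)^11 − 1) = kr 4,583,473.00 × 0.1340306… = kr 614,325.4534…

kr 614,325.45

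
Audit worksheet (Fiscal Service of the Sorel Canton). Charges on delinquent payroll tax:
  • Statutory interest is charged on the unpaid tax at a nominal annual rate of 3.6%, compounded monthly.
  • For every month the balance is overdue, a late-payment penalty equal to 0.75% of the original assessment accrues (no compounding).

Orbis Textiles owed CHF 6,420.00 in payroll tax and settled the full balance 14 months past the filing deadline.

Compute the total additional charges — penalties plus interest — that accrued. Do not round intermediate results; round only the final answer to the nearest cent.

CHF 949.06

Late-payment penalty: 14 × 0.75% × CHF 6,420.00 = CHF 674.10
Interest (3.6%/yr ÷ 12 = 0.3%/month): CHF 6,420.00 × ((1 + 0.003)^14 − 1) = CHF 274.9616…
Penalties + interest = CHF 674.1000 + CHF 274.9616… = CHF 949.06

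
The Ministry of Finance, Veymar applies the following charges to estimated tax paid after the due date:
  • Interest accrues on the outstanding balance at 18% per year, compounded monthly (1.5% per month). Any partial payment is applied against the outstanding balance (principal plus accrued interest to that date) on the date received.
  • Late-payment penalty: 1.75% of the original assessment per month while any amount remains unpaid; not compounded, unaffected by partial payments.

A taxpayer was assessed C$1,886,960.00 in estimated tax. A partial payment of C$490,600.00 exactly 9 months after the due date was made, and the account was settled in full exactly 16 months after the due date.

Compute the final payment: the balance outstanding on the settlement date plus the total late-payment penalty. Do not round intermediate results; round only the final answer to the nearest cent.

C$2,378,383.85

Balance at month 9: C$1,886,960.0000 × (1 + 0.015)^9 = C$2,157,531.1480…
After C$490,600.00 payment: C$2,157,531.1480… − C$490,600.00 = C$1,666,931.1480…
Balance at month 16: C$1,666,931.1480… × (1 + 0.015)^7 = C$1,850,035.0547…
Penalty: 16 × 1.75% × C$1,886,960.00 = C$528,348.80
Final settlement = outstanding balance + penalty = C$1,850,035.0547… + C$528,348.80 = C$2,378,383.85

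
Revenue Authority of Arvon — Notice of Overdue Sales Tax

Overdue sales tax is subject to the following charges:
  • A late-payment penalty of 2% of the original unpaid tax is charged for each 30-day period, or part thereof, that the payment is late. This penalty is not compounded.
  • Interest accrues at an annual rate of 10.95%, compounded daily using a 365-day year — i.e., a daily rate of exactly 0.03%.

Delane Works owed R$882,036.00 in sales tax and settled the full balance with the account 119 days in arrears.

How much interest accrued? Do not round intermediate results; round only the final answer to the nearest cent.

Interest: R$882,036.00 × ((1 + 0.0003)^119 − 1) = R$882,036.00 × 0.03633935… = R$32,052.6130…

R$32,052.61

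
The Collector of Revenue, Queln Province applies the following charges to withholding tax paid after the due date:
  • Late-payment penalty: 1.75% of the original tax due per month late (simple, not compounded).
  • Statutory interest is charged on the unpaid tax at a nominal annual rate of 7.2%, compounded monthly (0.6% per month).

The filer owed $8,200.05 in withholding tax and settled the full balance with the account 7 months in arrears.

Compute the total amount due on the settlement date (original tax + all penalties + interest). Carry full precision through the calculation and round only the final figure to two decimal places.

Late-payment penalty: 7 × 1.75% × $8,200.05 = $1,004.51…
Interest: $8,200.05 × ((1 + 0.006)^7 − 1) = $8,200.05 × 0.0427636… = $350.6637…
Total = $8,200.05 + $1,004.5061… + $350.6637… = $9,555.22

$9,555.22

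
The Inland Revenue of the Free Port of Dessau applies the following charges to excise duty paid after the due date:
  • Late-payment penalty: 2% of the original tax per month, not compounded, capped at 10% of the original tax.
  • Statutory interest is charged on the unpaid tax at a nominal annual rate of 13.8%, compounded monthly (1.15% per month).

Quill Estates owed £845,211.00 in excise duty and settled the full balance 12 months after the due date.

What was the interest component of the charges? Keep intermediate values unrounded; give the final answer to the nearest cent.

Interest: £845,211.00 × ((1 + 0.0115)^12 − 1) = £845,211.00 × 0.1470719… = £124,306.7974…

£124,306.80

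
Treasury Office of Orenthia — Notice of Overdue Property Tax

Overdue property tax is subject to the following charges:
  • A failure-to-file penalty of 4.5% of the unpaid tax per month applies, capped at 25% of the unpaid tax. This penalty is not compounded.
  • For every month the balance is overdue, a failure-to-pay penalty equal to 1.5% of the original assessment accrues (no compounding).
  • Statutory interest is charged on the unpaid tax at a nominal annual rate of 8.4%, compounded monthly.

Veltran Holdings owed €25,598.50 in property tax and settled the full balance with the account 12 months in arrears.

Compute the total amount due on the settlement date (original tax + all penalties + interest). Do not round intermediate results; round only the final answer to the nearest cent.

€38,840.88

Failure-to-file: 12 × 4.5% × €25,598.50 = €13,823.19, capped at 25% × €25,598.50 = €6,399.63…
Failure-to-pay penalty: 12 × 1.5% × €25,598.50 = €4,607.73
Interest (8.4%/yr ÷ 12 = 0.7%/month): €25,598.50 × ((1 + 0.007)^12 − 1) = €2,235.0220…
Total = €25,598.50 + €11,007.3550 + €2,235.0220… = €38,840.88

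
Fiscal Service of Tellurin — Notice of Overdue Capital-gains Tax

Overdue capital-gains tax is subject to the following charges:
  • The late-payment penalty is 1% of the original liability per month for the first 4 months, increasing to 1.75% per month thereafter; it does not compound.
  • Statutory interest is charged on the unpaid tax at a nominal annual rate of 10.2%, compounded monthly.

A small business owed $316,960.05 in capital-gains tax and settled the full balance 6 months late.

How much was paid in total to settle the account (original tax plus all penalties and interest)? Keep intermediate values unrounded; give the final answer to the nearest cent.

$357,244.44

Penalty, months 1–4: 4 × 1% × $316,960.05 = $12,678.40…
Penalty, months 5–6: 2 × 1.75% × $316,960.05 = $11,093.60…
Interest (10.2%/yr ÷ 12 = 0.85%/month): $316,960.05 × ((1 + 0.0085)^6 − 1) = $16,512.3860…
Total = $316,960.05 + $23,772.0038… + $16,512.3860… = $357,244.44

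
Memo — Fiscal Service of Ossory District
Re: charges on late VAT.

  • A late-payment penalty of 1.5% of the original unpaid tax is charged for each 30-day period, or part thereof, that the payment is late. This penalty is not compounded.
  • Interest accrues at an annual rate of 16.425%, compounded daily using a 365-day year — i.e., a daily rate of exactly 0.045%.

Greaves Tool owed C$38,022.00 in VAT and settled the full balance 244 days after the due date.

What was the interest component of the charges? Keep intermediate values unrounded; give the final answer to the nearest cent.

C$4,411.59

Interest: C$38,022.00 × ((1 + 0.00045)^244 − 1) = C$38,022.00 × 0.11602727… = C$4,411.5890…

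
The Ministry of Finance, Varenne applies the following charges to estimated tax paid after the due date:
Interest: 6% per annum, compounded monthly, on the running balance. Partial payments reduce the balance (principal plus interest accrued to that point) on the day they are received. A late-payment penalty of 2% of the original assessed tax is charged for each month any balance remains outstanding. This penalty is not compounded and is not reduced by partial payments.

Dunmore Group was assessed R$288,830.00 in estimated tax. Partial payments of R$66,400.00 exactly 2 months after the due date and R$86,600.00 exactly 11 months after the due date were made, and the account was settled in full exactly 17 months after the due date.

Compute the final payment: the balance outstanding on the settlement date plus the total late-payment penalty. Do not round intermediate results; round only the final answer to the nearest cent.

R$251,800.93

Monthly rate = 6% ÷ 12 = 0.5%
Balance at month 2: R$288,830.0000 × (1 + 0.005)^2 = R$291,725.5208…
After R$66,400.00 payment: R$291,725.5208… − R$66,400.00 = R$225,325.5208…
Balance at month 11: R$225,325.5208… × (1 + 0.005)^9 = R$235,670.3459…
After R$86,600.00 payment: R$235,670.3459… − R$86,600.00 = R$149,070.3459…
Balance at month 17: R$149,070.3459… × (1 + 0.005)^6 = R$153,598.7317…
Penalty: 17 × 2% × R$288,830.00 = R$98,202.20
Final settlement = outstanding balance + penalty = R$153,598.7317… + R$98,202.20 = R$251,800.93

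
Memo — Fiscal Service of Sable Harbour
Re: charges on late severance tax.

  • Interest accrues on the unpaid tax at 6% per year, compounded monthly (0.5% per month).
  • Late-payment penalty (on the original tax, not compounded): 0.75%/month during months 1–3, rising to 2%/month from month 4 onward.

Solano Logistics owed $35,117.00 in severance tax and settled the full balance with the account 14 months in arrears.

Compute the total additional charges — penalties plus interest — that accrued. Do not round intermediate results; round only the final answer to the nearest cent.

Penalty, months 1–3: 3 × 0.75% × $35,117.00 = $790.13…
Penalty, months 4–14: 11 × 2% × $35,117.00 = $7,725.74
Interest: $35,117.00 × ((1 + 0.005)^14 − 1) = $35,117.00 × 0.0723211… = $2,539.7012…
Penalties + interest = $8,515.8725 + $2,539.7012… = $11,055.57

$11,055.57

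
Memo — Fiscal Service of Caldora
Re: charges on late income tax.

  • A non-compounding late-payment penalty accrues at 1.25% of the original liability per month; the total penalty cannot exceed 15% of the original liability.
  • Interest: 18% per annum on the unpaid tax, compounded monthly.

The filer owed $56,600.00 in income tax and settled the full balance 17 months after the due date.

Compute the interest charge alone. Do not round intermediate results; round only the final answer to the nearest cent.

$16,301.95

Interest (18%/yr ÷ 12 = 1.5%/month): $56,600.00 × ((1 + 0.015)^17 − 1) = $16,301.9507…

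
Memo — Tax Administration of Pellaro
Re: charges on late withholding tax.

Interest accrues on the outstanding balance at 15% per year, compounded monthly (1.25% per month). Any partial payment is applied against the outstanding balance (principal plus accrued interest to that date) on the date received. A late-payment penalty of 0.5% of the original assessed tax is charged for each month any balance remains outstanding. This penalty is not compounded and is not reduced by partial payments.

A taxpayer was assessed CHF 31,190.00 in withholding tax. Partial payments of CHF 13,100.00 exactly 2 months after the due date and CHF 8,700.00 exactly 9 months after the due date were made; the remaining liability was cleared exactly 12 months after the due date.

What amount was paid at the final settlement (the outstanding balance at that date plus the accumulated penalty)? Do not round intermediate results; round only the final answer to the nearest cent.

CHF 14,212.24

Balance at month 2: CHF 31,190.0000 × (1 + 0.0125)^2 = CHF 31,974.6234…
After CHF 13,100.00 payment: CHF 31,974.6234… − CHF 13,100.00 = CHF 18,874.6234…
Balance at month 9: CHF 18,874.6234… × (1 + 0.0125)^7 = CHF 20,589.3919…
After CHF 8,700.00 payment: CHF 20,589.3919… − CHF 8,700.00 = CHF 11,889.3919…
Balance at month 12: CHF 11,889.3919… × (1 + 0.0125)^3 = CHF 12,340.8404…
Penalty: 12 × 0.5% × CHF 31,190.00 = CHF 1,871.40
Final settlement = outstanding balance + penalty = CHF 12,340.8404… + CHF 1,871.40 = CHF 14,212.24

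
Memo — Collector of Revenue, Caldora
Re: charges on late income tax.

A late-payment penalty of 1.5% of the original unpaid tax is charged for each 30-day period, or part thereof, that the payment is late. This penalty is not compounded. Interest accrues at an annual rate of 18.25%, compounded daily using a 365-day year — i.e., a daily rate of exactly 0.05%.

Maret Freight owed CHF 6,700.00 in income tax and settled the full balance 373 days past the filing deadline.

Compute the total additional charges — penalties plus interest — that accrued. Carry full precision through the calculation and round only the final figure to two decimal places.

Penalty periods: ⌈373/30⌉ = 13; penalty = 13 × 1.5% × CHF 6,700.00 = CHF 1,306.50
Interest: CHF 6,700.00 × ((1 + 0.0005)^373 − 1) = CHF 6,700.00 × 0.20496846… = CHF 1,373.2887…
Penalties + interest = CHF 1,306.5000 + CHF 1,373.2887… = CHF 2,679.79

CHF 2,679.79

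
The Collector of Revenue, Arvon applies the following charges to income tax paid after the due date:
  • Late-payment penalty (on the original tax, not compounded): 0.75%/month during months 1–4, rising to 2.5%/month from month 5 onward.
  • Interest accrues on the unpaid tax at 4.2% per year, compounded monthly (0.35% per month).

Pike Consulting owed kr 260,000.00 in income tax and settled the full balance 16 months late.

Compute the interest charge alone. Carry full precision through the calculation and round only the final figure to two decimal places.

kr 14,948.51

Interest: kr 260,000.00 × ((1 + 0.0035)^16 − 1) = kr 260,000.00 × 0.0574943… = kr 14,948.5142…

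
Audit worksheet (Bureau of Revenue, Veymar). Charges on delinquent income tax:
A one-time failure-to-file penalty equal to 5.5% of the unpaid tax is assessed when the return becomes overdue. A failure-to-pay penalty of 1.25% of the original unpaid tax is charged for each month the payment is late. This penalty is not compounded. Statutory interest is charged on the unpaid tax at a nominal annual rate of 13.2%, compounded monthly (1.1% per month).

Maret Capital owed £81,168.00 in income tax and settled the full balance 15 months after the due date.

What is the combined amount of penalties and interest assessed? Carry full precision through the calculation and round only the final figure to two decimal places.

Failure-to-file penalty: 5.5% × £81,168.00 = £4,464.24
Failure-to-pay penalty = 1.25% × £81,168.00 × 15 mo = £15,219.00
Interest: £81,168.00 × ((1 + 0.011)^15 − 1) = £81,168.00 × 0.1783311… = £14,474.7773…
Penalties + interest = £19,683.2400 + £14,474.7773… = £34,158.02

£34,158.02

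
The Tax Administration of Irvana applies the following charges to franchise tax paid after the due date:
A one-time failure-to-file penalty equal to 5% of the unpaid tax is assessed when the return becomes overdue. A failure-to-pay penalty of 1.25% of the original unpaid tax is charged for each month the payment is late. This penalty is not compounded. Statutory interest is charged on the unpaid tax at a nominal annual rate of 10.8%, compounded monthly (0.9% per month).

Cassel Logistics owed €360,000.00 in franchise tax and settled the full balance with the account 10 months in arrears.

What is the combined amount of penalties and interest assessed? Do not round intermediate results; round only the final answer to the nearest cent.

Failure-to-file penalty: 5% × €360,000.00 = €18,000.00
Failure-to-pay penalty: 10 × 1.25% × €360,000.00 = €45,000.00
Interest: €360,000.00 × ((1 + 0.009)^10 − 1) = €360,000.00 × 0.0937339… = €33,744.1942…
Penalties + interest = €63,000.0000 + €33,744.1942… = €96,744.19

€96,744.19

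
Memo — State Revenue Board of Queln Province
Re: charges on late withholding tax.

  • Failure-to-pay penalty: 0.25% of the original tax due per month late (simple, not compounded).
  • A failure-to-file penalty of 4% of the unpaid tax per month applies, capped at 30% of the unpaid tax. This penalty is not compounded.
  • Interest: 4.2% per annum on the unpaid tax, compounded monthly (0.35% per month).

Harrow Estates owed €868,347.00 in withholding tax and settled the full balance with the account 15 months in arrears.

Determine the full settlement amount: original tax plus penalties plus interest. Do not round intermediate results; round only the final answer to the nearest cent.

Failure-to-file: 15 × 4% × €868,347.00 = €521,008.20, capped at 30% × €868,347.00 = €260,504.10
Failure-to-pay penalty: 15 × 0.25% × €868,347.00 = €32,563.01…
Interest: €868,347.00 × ((1 + 0.0035)^15 − 1) = €868,347.00 × 0.0538060… = €46,722.2479…
Total = €868,347.00 + €293,067.1125 + €46,722.2479… = €1,208,136.36

€1,208,136.36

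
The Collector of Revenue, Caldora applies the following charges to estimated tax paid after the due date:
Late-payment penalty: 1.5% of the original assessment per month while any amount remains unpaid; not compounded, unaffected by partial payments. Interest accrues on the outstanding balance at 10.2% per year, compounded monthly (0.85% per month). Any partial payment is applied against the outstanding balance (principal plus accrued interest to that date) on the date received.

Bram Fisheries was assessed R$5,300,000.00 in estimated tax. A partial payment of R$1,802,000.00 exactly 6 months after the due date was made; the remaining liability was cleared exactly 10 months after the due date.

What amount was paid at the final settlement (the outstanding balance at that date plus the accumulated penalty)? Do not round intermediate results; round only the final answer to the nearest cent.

R$4,699,074.48

Balance at month 6: R$5,300,000.0000 × (1 + 0.0085)^6 = R$5,576,109.3887…
After R$1,802,000.00 payment: R$5,576,109.3887… − R$1,802,000.00 = R$3,774,109.3887…
Balance at month 10: R$3,774,109.3887… × (1 + 0.0085)^4 = R$3,904,074.4751…
Penalty: 10 × 1.5% × R$5,300,000.00 = R$795,000.00
Final settlement = outstanding balance + penalty = R$3,904,074.4751… + R$795,000.00 = R$4,699,074.48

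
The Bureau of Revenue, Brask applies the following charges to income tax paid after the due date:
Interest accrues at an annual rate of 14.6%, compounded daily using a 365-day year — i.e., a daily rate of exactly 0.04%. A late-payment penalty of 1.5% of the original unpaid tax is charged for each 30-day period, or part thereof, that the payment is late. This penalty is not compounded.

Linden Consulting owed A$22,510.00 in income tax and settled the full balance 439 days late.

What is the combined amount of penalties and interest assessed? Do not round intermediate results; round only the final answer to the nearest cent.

A$9,384.85

Penalty periods: ⌈439/30⌉ = 15; penalty = 15 × 1.5% × A$22,510.00 = A$5,064.75
Interest: A$22,510.00 × ((1 + 0.0004)^439 − 1) = A$22,510.00 × 0.19191933… = A$4,320.1041…
Penalties + interest = A$5,064.7500 + A$4,320.1041… = A$9,384.85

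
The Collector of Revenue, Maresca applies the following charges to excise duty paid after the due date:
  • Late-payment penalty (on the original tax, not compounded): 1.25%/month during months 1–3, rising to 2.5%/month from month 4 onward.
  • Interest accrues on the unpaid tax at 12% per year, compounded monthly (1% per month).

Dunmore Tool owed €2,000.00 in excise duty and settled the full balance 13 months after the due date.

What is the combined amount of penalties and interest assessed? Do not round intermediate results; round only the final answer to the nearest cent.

Penalty, months 1–3: 3 × 1.25% × €2,000.00 = €75.00
Penalty, months 4–13: 10 × 2.5% × €2,000.00 = €500.00
Interest: €2,000.00 × ((1 + 0.01)^13 − 1) = €2,000.00 × 0.1380933… = €276.1866…
Penalties + interest = €575.0000 + €276.1866… = €851.19

€851.19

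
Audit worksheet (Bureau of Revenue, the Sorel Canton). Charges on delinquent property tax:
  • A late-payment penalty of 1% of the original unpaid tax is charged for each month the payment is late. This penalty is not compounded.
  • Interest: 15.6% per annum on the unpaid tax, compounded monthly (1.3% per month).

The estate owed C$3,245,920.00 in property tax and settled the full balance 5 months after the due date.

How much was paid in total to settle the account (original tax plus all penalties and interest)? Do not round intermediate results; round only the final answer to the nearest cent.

C$3,624,758.18

Late-payment penalty = 1% × C$3,245,920.00 × 5 mo = C$162,296.00
Interest: C$3,245,920.00 × ((1 + 0.013)^5 − 1) = C$3,245,920.00 × 0.0667121… = C$216,542.1824…
Total = C$3,245,920.00 + C$162,296.0000 + C$216,542.1824… = C$3,624,758.18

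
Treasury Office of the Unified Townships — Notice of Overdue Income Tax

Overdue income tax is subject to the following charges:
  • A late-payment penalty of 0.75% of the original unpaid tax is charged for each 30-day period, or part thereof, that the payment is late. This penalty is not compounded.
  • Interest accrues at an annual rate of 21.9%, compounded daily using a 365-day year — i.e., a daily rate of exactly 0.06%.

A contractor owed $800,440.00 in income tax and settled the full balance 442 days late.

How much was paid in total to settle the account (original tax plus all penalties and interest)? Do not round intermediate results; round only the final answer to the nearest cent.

Penalty periods: ⌈442/30⌉ = 15; penalty = 15 × 0.75% × $800,440.00 = $90,049.50
Interest: $800,440.00 × ((1 + 0.0006)^442 − 1) = $800,440.00 × 0.30358801… = $243,003.9883…
Total = $800,440.00 + $90,049.5000 + $243,003.9883… = $1,133,493.49

$1,133,493.49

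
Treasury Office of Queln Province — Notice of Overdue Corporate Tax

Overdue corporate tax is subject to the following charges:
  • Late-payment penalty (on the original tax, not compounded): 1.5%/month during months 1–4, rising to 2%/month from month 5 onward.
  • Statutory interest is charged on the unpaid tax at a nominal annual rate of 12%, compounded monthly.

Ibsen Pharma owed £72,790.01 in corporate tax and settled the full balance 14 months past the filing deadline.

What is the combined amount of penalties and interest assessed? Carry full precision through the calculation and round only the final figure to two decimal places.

Penalty, months 1–4: 4 × 1.5% × £72,790.01 = £4,367.40…
Penalty, months 5–14: 10 × 2% × £72,790.01 = £14,558.00…
Interest (12%/yr ÷ 12 = 1%/month): £72,790.01 × ((1 + 0.01)^14 − 1) = £10,880.2295…
Penalties + interest = £18,925.4026 + £10,880.2295… = £29,805.63

£29,805.63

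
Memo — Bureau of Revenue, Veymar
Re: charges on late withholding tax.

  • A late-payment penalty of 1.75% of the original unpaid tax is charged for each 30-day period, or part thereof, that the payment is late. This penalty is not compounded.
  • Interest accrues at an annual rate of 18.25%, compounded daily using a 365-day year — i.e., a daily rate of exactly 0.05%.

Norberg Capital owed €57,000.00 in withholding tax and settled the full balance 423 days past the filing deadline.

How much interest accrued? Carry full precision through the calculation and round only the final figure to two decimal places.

€13,421.49

Interest: €57,000.00 × ((1 + 0.0005)^423 − 1) = €57,000.00 × 0.23546466… = €13,421.4856…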